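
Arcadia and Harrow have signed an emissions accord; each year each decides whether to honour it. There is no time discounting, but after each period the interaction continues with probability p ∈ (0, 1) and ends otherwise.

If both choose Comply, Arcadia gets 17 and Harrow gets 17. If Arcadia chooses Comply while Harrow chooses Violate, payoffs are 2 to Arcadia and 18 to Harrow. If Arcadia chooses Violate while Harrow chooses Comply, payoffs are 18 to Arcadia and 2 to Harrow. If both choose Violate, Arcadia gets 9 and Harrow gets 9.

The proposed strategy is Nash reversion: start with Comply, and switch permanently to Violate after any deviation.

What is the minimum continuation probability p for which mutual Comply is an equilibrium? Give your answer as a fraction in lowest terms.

With no time discounting, the continuation probability p plays the role of the discount factor.
Grim-trigger IC: 17/(1−p) ≥ 18 + 9p/(1−p) ⇒ p ≥ (18−17)/(18−9) = 1/9.

1/9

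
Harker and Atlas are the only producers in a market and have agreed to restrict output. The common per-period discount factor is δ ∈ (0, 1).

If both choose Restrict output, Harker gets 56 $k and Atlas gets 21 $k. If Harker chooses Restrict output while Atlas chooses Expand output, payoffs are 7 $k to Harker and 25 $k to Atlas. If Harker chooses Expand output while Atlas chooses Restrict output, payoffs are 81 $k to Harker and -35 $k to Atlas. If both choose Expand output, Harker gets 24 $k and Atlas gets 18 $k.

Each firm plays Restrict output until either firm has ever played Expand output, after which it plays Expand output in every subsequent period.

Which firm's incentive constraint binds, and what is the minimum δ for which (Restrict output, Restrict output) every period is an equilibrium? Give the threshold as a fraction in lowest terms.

Atlas; δ ≥ 4/7

Harker: cooperation gives 56 each period; deviation gives 81 once then 24 forever.
  56/(1−δ) ≥ 81 + 24δ/(1−δ) ⇒ δ ≥ 25/57.
Atlas: cooperation gives 21 each period; deviation gives 25 once then 18 forever.
  δ ≥ 4/7.
Both must hold, so the binding constraint is Atlas's: δ ≥ 4/7.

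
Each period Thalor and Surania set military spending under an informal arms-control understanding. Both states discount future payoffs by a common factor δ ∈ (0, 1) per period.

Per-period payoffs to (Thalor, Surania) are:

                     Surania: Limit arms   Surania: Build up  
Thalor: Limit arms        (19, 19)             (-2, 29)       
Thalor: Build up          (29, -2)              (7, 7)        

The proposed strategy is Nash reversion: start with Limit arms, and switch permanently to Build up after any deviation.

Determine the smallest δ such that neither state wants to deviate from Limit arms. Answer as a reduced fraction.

5/11

Cooperation forever yields 19 each period: 19/(1−δ).
Deviating yields 29 once, then 7 forever: 29 + 7δ/(1−δ).
No profitable deviation requires 19/(1−δ) ≥ 29 + 7δ/(1−δ).
Multiplying by (1−δ): 19 ≥ 29(1−δ) + 7δ = 29 − 22δ.
So 22δ ≥ 10, i.e. δ ≥ 10/22 = 5/11.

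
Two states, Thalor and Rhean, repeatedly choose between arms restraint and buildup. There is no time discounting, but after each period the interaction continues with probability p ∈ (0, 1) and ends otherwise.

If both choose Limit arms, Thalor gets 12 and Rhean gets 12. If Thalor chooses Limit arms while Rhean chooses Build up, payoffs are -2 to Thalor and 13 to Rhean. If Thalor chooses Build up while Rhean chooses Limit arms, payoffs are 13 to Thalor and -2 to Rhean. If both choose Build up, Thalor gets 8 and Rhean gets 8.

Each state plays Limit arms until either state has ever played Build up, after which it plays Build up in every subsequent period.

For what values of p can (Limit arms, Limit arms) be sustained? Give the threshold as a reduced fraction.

Expected cooperation value is 12 + p·12 + p²·12 + … = 12/(1−p); deviation gives 13 + p·8/(1−p).
12 ≥ 13(1−p) + 8p ⇒ 5p ≥ 1 ⇒ p ≥ 1/5.

1/5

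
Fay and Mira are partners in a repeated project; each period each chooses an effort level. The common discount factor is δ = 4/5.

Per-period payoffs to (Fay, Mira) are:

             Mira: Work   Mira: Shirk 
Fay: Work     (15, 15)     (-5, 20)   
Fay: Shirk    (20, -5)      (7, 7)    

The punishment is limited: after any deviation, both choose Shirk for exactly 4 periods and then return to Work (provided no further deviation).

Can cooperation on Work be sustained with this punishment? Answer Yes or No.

A one-shot deviation gives 20 now, then 7 for 4 periods, then back to 15.
Gain from deviating: (20−15) today; loss: (15−7) in each of the next 4 periods.
No-deviation condition: (15−7)(δ+…+δ^4) ≥ 20−15, i.e. δ+…+δ^4 ≥ 5/8.
At δ = 4/5: δ+…+δ^4 = 2.3616 ≥ 0.6250.
So cooperation is sustainable.

Yes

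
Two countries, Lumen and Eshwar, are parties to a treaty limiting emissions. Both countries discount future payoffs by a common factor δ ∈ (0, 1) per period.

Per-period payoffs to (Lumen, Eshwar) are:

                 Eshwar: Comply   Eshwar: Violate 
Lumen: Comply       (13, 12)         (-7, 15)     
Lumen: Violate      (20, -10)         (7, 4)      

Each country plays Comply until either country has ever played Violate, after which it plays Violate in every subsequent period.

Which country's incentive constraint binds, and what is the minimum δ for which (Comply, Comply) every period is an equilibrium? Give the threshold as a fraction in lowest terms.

Lumen; δ ≥ 7/13

Lumen: cooperation gives 13 each period; deviation gives 20 once then 7 forever.
  13/(1−δ) ≥ 20 + 7δ/(1−δ) ⇒ δ ≥ 7/13.
Eshwar: cooperation gives 12 each period; deviation gives 15 once then 4 forever.
  δ ≥ 3/11.
Both must hold, so the binding constraint is Lumen's: δ ≥ 7/13.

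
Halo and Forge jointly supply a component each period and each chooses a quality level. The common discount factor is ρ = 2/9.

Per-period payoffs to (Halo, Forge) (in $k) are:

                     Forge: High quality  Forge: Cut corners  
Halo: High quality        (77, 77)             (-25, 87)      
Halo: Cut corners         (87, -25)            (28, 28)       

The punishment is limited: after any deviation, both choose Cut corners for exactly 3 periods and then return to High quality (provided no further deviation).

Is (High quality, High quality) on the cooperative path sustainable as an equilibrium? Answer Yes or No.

IC: ρ+…+ρ^3 ≥ (87−77)/(77−28) = 10/49.
At ρ = 2/9: partial sum = 0.2826 ≥ 0.2041. Cooperation sustainable.

Yes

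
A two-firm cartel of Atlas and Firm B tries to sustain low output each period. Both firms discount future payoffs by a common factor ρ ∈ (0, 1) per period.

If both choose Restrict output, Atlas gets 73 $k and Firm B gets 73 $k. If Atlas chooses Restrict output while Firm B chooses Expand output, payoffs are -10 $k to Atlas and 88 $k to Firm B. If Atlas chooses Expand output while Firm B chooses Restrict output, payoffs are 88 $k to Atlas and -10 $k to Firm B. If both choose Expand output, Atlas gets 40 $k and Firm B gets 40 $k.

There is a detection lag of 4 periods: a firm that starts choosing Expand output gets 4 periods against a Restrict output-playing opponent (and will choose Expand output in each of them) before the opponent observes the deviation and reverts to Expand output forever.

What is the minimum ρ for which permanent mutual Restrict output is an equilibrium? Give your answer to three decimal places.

0.748

Deviating for the 4 undetected periods gains 88−73 = 15 per period over cooperation, then loses 73−40 = 33 per period forever once punishment starts.
Gain: 15(1 + ρ + … + ρ^3); loss: 33·ρ^4/(1−ρ).
No profitable deviation ⇔ 15(1−ρ^4) ≤ 33·ρ^4, i.e. ρ^4 ≥ 15/(15+33) = 5/16.
Hence ρ ≥ (5/16)^(1/4) ≈ 0.748.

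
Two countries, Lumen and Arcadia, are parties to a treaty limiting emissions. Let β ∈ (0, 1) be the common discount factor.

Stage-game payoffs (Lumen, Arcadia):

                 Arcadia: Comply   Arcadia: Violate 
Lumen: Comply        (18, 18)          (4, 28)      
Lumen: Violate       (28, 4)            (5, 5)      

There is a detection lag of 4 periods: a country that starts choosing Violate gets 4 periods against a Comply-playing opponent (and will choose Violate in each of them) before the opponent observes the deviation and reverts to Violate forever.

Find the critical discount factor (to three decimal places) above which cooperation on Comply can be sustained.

0.812

A deviator earns 28 for 4 periods, then 5 forever; cooperating earns 18 forever. Multiplying the IC by (1−β):
18 ≥ 28(1−β^4) + 5β^4, so 23·β^4 ≥ 10 and β^4 ≥ 10/23.
β ≥ (10/23)^(1/4) ≈ 0.812.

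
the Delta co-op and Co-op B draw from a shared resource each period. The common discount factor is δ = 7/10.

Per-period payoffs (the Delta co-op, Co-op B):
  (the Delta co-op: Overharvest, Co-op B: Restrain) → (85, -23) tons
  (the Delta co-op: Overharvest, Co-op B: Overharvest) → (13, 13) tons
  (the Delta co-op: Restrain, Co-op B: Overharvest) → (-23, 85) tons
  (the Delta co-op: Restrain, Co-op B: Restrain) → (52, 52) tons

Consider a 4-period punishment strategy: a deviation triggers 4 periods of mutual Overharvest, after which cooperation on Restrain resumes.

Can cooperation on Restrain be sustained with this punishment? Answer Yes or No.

A one-shot deviation gives 85 now, then 13 for 4 periods, then back to 52.
Gain from deviating: (85−52) today; loss: (52−13) in each of the next 4 periods.
No-deviation condition: (52−13)(δ+…+δ^4) ≥ 85−52, i.e. δ+…+δ^4 ≥ 11/13.
At δ = 7/10: δ+…+δ^4 = 1.7731 ≥ 0.8462.
So cooperation is sustainable.

Yes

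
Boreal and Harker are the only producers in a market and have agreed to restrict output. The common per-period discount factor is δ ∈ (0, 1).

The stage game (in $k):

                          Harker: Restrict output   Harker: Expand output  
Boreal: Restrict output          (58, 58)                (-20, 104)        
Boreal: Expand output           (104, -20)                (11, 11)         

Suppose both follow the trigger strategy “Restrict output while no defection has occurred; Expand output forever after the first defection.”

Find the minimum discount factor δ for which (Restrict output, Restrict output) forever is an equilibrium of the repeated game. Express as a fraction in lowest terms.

58/(1−δ) ≥ 104 + 11δ/(1−δ)
58 ≥ 104 − 93δ
δ ≥ 46/93.

46/93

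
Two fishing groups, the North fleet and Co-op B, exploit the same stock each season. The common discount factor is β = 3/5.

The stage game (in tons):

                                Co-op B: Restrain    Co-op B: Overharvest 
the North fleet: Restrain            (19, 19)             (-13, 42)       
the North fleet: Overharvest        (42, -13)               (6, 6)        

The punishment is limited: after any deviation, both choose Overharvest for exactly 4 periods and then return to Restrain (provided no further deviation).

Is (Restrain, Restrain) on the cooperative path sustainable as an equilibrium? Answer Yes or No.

No

IC: β+…+β^4 ≥ (42−19)/(19−6) = 23/13.
At β = 3/5: partial sum = 1.3056 < 1.7692. Cooperation not sustainable.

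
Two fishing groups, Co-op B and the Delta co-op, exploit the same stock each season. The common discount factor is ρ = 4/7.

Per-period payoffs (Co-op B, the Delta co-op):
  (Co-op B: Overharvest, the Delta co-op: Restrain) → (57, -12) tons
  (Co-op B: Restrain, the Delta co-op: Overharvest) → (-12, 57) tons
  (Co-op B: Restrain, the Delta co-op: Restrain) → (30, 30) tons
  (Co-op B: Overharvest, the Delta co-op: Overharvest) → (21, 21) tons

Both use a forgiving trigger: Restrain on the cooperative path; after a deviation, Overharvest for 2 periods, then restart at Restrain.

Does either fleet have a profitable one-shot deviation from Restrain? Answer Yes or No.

Yes

Comparing payoff streams over the 3 periods until play realigns: cooperate → 30(1+ρ+…+ρ^2); deviate → 57 + 21(ρ+…+ρ^2).
Cooperation is sustained iff (30−21)(ρ+…+ρ^2) ≥ 57−30.
ρ+…+ρ^2 = 4/7·(1−(4/7)^2)/(1−4/7) = 0.8980, and (57−30)/(30−21) = 3.0000.
0.8980 < 3.0000, so cooperation is not sustainable.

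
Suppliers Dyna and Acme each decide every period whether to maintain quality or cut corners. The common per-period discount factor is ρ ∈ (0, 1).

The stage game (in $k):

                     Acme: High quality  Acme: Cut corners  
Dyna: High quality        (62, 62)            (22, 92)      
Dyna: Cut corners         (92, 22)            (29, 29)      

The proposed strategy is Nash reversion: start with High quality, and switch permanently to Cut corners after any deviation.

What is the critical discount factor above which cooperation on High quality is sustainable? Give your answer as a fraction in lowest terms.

10/21

Under grim trigger the critical discount factor is (T−C)/(T−P) with T = 92, C = 62, P = 29.
ρ* = (92−62)/(92−29) = 30/63 = 10/21.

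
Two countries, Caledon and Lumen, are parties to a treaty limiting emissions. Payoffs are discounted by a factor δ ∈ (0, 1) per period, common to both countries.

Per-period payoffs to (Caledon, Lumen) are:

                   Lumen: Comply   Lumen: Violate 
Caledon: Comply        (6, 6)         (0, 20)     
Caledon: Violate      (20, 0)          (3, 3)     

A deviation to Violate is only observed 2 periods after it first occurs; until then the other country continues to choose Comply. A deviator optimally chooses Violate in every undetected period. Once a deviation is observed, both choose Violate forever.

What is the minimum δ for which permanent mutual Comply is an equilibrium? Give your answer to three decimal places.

A deviator earns 20 for 2 periods, then 3 forever; cooperating earns 6 forever. Multiplying the IC by (1−δ):
6 ≥ 20(1−δ^2) + 3δ^2, so 17·δ^2 ≥ 14 and δ^2 ≥ 14/17.
δ ≥ (14/17)^(1/2) ≈ 0.907.

0.907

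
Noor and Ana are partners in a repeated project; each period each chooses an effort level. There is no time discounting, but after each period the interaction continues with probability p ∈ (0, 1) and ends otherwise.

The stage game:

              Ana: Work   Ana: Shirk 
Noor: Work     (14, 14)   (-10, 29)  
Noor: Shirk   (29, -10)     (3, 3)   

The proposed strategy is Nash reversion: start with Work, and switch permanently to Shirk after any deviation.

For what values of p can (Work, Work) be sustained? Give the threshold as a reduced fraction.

Expected cooperation value is 14 + p·14 + p²·14 + … = 14/(1−p); deviation gives 29 + p·3/(1−p).
14 ≥ 29(1−p) + 3p ⇒ 26p ≥ 15 ⇒ p ≥ 15/26.

15/26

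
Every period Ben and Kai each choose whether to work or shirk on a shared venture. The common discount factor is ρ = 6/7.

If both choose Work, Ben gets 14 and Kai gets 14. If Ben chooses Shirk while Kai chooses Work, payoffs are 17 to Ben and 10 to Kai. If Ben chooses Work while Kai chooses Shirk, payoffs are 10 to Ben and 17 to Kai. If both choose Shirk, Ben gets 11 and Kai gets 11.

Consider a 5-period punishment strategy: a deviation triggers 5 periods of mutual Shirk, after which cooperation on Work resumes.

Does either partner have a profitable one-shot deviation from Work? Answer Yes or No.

Comparing payoff streams over the 6 periods until play realigns: cooperate → 14(1+ρ+…+ρ^5); deviate → 17 + 11(ρ+…+ρ^5).
Cooperation is sustained iff (14−11)(ρ+…+ρ^5) ≥ 17−14.
ρ+…+ρ^5 = 6/7·(1−(6/7)^5)/(1−6/7) = 3.2240, and (17−14)/(14−11) = 1.0000.
3.2240 ≥ 1.0000, so cooperation is sustainable.

No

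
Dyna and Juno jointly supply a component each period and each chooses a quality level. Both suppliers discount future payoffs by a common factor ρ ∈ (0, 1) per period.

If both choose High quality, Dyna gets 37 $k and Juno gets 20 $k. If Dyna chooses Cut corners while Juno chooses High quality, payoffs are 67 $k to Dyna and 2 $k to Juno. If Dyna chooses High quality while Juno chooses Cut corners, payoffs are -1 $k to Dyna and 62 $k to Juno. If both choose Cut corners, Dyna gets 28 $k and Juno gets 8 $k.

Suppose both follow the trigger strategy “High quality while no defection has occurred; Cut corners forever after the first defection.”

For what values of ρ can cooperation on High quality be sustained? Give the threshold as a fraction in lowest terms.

Dyna: cooperation gives 37 each period; deviation gives 67 once then 28 forever.
  37/(1−ρ) ≥ 67 + 28ρ/(1−ρ) ⇒ ρ ≥ 30/39 = 10/13.
Juno: cooperation gives 20 each period; deviation gives 62 once then 8 forever.
  ρ ≥ 42/54 = 7/9.
Both must hold, so the binding constraint is Juno's: ρ ≥ 7/9.

7/9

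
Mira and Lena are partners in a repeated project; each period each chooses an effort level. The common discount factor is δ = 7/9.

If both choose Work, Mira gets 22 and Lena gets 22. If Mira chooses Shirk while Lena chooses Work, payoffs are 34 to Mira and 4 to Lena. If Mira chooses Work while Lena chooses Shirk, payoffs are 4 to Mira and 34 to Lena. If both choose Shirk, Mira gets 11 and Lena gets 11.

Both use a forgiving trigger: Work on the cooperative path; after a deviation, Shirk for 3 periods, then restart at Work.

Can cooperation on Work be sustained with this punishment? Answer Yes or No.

Comparing payoff streams over the 4 periods until play realigns: cooperate → 22(1+δ+…+δ^3); deviate → 34 + 11(δ+…+δ^3).
Cooperation is sustained iff (22−11)(δ+…+δ^3) ≥ 34−22.
δ+…+δ^3 = 7/9·(1−(7/9)^3)/(1−7/9) = 1.8532, and (34−22)/(22−11) = 1.0909.
1.8532 ≥ 1.0909, so cooperation is sustainable.

Yes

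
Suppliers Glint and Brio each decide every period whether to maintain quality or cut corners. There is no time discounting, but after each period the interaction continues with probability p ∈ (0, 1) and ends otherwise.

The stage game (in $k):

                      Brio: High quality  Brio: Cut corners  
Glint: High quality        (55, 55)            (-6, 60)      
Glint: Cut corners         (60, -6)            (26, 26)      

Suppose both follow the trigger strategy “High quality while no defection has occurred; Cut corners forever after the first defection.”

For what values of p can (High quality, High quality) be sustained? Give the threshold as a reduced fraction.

With no time discounting, the continuation probability p plays the role of the discount factor.
Grim-trigger IC: 55/(1−p) ≥ 60 + 26p/(1−p) ⇒ p ≥ (60−55)/(60−26) = 5/34.

5/34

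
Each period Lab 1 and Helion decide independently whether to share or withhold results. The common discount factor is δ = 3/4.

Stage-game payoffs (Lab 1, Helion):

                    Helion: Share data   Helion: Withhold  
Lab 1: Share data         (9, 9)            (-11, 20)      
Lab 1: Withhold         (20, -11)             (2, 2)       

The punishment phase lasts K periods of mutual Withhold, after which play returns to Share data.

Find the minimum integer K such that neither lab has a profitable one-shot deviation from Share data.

IC: δ(1−δ^K)/(1−δ) ≥ (20−9)/(9−2) = 11/7.
With δ = 3/4: need 1 − δ^K ≥ 11/7·(1−3/4)/(3/4), i.e. δ^K ≤ 0.4762.
Since (3/4)^2 = 0.5625 and (3/4)^3 = 0.4219, the smallest such K is 3.

3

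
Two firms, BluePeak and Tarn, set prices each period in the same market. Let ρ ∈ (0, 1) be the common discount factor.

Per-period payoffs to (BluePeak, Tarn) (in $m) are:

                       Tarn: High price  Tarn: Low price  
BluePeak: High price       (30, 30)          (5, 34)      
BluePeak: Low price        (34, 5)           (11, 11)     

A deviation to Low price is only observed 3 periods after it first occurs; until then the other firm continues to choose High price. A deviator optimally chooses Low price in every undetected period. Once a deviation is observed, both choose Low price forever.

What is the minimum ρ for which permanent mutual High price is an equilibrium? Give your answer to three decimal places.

0.558

The best deviation is to choose Low price for all 3 undetected periods, earning 34 each, then 11 forever once detected.
Deviation value: 34(1−ρ^3)/(1−ρ) + 11ρ^3/(1−ρ); cooperation value: 30/(1−ρ).
IC: 30 ≥ 34(1−ρ^3) + 11ρ^3 = 34 − 23ρ^3.
So ρ^3 ≥ 4/23, giving ρ ≥ (4/23)^(1/3) ≈ 0.558.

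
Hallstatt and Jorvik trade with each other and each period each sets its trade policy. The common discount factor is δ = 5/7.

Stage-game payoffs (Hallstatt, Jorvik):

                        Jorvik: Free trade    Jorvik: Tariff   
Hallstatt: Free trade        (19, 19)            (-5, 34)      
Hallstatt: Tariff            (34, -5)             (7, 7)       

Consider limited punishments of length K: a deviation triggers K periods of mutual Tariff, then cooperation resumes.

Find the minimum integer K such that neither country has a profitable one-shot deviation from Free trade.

3

No profitable deviation requires (19−7)(δ+…+δ^K) ≥ 34−19, i.e. δ+…+δ^K ≥ 5/4 ≈ 1.2500.
With δ = 5/7, the partial sums are K=1: 0.7143, K=2: 1.2245, K=3: 1.5889.
K = 3 is the first length at which the sum reaches 1.2500.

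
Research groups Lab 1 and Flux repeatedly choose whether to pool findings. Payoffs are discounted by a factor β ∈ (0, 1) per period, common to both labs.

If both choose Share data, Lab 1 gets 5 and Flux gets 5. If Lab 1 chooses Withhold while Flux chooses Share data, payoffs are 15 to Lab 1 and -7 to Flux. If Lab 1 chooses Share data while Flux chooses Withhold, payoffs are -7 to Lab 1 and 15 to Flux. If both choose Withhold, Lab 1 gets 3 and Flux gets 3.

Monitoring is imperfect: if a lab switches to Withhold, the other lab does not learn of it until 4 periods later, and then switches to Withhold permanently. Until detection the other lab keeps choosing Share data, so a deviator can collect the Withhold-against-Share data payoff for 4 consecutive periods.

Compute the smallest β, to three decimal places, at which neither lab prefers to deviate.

The best deviation is to choose Withhold for all 4 undetected periods, earning 15 each, then 3 forever once detected.
Deviation value: 15(1−β^4)/(1−β) + 3β^4/(1−β); cooperation value: 5/(1−β).
IC: 5 ≥ 15(1−β^4) + 3β^4 = 15 − 12β^4.
So β^4 ≥ 10/12 = 5/6, giving β ≥ (5/6)^(1/4) ≈ 0.955.

0.955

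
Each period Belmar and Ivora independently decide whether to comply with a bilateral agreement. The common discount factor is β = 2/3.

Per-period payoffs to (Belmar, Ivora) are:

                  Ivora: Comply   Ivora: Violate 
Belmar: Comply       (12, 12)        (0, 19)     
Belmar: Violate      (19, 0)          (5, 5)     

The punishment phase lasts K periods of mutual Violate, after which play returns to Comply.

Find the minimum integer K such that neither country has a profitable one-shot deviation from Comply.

2

IC: β(1−β^K)/(1−β) ≥ (19−12)/(12−5) = 1.
With β = 2/3: need 1 − β^K ≥ 1·(1−2/3)/(2/3), i.e. β^K ≤ 0.5000.
Since (2/3)^1 = 0.6667 and (2/3)^2 = 0.4444, the smallest such K is 2.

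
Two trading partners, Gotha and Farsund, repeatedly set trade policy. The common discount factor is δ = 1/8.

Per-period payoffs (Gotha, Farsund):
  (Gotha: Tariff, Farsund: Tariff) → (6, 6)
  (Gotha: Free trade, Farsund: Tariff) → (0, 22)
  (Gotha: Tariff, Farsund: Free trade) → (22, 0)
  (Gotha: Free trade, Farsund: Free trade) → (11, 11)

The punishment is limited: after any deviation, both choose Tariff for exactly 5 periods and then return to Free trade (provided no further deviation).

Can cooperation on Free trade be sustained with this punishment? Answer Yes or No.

IC: δ+…+δ^5 ≥ (22−11)/(11−6) = 11/5.
At δ = 1/8: partial sum = 0.1429 < 2.2000. Cooperation not sustainable.

No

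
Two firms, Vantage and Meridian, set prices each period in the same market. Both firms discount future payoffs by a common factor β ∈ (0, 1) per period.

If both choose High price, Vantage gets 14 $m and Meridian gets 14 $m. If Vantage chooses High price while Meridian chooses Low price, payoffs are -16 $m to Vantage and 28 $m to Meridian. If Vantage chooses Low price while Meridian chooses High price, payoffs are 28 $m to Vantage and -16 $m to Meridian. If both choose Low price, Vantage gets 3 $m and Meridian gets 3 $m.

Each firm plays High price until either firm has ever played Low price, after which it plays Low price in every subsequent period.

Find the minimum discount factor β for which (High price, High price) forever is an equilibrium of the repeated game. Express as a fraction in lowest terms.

14/(1−β) ≥ 28 + 3β/(1−β)
14 ≥ 28 − 25β
β ≥ 14/25.

14/25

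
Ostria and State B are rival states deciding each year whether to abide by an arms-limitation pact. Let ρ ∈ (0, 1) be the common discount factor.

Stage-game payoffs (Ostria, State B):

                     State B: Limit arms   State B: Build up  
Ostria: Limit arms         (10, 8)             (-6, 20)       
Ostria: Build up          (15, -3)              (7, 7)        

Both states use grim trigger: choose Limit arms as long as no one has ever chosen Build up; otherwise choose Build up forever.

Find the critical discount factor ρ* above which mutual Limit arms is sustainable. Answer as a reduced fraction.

Ostria's threshold: (15−10)/(15−7) = 5/8.
State B's threshold: (20−8)/(20−7) = 12/13.
5/8 < 12/13, so State B binds and ρ* = 12/13.

12/13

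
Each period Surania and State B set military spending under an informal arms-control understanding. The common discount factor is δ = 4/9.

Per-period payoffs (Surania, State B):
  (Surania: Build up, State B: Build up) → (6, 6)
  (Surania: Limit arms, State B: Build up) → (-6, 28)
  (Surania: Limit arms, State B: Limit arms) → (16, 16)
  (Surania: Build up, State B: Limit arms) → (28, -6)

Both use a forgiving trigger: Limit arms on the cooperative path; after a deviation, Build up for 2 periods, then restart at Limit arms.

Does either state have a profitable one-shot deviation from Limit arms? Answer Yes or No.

IC: δ+…+δ^2 ≥ (28−16)/(16−6) = 6/5.
At δ = 4/9: partial sum = 0.6420 < 1.2000. Cooperation not sustainable.

Yes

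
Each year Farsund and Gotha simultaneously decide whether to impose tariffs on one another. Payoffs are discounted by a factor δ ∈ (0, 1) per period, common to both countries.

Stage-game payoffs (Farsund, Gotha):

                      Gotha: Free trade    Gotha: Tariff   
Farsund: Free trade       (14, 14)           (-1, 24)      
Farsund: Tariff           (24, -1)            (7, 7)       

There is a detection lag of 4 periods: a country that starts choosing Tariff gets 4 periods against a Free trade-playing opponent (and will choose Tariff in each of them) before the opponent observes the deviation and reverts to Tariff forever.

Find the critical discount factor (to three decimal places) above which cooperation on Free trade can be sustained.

0.876

The best deviation is to choose Tariff for all 4 undetected periods, earning 24 each, then 7 forever once detected.
Deviation value: 24(1−δ^4)/(1−δ) + 7δ^4/(1−δ); cooperation value: 14/(1−δ).
IC: 14 ≥ 24(1−δ^4) + 7δ^4 = 24 − 17δ^4.
So δ^4 ≥ 10/17, giving δ ≥ (10/17)^(1/4) ≈ 0.876.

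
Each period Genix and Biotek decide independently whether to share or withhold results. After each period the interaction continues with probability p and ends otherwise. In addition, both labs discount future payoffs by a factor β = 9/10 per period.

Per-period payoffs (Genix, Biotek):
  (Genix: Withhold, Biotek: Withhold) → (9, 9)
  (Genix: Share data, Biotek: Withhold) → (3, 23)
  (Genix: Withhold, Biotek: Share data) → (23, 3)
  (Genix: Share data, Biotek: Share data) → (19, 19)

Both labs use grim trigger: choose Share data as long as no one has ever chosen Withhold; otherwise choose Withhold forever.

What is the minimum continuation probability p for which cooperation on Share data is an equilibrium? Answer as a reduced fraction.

20/63

With continuation probability p and discount β, the effective per-period discount factor is βp.
Grim-trigger IC: βp ≥ (23−19)/(23−9) = 2/7.
So p ≥ (2/7)/(9/10) = 20/63.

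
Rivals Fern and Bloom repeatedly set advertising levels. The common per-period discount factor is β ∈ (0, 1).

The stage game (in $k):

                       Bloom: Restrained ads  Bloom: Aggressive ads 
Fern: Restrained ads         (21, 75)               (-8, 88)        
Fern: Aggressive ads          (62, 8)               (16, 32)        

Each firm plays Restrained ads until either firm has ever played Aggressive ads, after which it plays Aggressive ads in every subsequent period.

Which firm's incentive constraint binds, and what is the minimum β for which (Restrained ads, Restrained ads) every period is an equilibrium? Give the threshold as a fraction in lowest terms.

For Fern: deviation gain 62−21 = 41, per-period punishment loss 21−16 = 5. IC gives β ≥ 41/46.
For Bloom: gain 13, loss 43 per period, so β ≥ 13/56.
The tighter constraint is Fern's, so cooperation needs β ≥ 41/46.

Fern; β ≥ 41/46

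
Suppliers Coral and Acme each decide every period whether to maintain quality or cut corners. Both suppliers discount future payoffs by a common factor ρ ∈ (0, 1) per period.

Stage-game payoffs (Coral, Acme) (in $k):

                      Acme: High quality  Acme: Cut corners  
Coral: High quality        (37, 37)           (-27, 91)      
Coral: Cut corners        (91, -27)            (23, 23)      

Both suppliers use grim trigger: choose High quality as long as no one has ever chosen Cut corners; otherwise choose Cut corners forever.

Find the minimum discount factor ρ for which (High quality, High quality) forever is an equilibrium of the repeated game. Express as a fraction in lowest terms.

27/34

One-period gain from deviating is 91 − 37 = 54. The loss is 37 − 23 = 14 in every subsequent period, with present value 14·ρ/(1−ρ).
Deviation is unprofitable when 14·ρ/(1−ρ) ≥ 54, i.e. ρ/(1−ρ) ≥ 27/7.
Equivalently ρ ≥ 54/(54+14) = 27/34.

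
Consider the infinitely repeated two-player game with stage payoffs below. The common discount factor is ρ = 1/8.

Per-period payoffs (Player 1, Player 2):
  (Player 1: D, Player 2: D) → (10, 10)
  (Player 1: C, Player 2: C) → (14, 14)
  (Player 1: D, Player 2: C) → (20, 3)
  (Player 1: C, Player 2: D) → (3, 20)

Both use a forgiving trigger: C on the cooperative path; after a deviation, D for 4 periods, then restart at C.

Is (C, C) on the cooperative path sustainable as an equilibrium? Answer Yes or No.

No

Comparing payoff streams over the 5 periods until play realigns: cooperate → 14(1+ρ+…+ρ^4); deviate → 20 + 10(ρ+…+ρ^4).
Cooperation is sustained iff (14−10)(ρ+…+ρ^4) ≥ 20−14.
ρ+…+ρ^4 = 1/8·(1−(1/8)^4)/(1−1/8) = 0.1428, and (20−14)/(14−10) = 1.5000.
0.1428 < 1.5000, so cooperation is not sustainable.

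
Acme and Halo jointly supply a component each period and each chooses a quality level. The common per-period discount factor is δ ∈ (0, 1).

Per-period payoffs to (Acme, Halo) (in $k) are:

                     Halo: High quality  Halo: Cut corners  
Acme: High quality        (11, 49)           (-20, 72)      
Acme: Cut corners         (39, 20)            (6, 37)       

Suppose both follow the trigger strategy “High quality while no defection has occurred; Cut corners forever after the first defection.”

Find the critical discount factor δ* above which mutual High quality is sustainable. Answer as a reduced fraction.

Acme's threshold: (39−11)/(39−6) = 28/33.
Halo's threshold: (72−49)/(72−37) = 23/35.
28/33 > 23/35, so Acme binds and δ* = 28/33.

28/33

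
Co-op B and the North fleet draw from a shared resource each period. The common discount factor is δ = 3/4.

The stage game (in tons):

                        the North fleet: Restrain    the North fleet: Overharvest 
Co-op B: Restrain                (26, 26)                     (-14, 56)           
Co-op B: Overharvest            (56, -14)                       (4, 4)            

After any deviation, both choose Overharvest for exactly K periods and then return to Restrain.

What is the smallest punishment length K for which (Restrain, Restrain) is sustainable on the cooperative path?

No profitable deviation requires (26−4)(δ+…+δ^K) ≥ 56−26, i.e. δ+…+δ^K ≥ 15/11 ≈ 1.3636.
With δ = 3/4, the partial sums are K=1: 0.7500, K=2: 1.3125, K=3: 1.7344.
K = 3 is the first length at which the sum reaches 1.3636.

3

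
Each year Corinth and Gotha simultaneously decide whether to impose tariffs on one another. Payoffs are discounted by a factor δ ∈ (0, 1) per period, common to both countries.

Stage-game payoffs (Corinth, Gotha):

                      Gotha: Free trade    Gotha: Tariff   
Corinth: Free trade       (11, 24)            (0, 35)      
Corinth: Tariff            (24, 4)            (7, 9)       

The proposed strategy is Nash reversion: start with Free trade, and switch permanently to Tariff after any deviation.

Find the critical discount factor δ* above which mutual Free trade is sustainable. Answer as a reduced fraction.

13/17

For Corinth: deviation gain 24−11 = 13, per-period punishment loss 11−7 = 4. IC gives δ ≥ 13/17.
For Gotha: gain 11, loss 15 per period, so δ ≥ 11/26.
The tighter constraint is Corinth's, so cooperation needs δ ≥ 13/17.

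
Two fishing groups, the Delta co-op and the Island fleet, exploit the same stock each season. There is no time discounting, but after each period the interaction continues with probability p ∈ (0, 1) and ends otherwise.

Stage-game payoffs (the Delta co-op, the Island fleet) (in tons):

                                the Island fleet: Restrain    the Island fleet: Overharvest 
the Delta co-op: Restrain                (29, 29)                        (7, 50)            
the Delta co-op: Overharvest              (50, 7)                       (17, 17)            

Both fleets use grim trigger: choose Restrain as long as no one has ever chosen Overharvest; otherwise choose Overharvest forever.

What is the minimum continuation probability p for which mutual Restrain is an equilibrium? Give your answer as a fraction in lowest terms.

With no time discounting, the continuation probability p plays the role of the discount factor.
Grim-trigger IC: 29/(1−p) ≥ 50 + 17p/(1−p) ⇒ p ≥ (50−29)/(50−17) = 7/11.

7/11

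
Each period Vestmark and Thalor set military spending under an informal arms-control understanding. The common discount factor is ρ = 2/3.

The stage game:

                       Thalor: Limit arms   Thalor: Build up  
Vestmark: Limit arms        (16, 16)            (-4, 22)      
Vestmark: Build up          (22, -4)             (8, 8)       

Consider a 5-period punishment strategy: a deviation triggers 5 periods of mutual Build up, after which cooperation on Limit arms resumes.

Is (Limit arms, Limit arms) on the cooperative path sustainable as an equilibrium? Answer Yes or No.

Yes

IC: ρ+…+ρ^5 ≥ (22−16)/(16−8) = 3/4.
At ρ = 2/3: partial sum = 1.7366 ≥ 0.7500. Cooperation sustainable.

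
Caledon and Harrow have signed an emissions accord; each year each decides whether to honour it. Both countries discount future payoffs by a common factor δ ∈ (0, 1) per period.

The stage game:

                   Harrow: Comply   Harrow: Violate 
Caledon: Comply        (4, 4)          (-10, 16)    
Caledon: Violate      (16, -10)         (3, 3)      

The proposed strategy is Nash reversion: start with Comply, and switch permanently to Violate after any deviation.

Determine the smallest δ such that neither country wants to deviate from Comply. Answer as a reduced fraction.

One-period gain from deviating is 16 − 4 = 12. The loss is 4 − 3 = 1 in every subsequent period, with present value 1·δ/(1−δ).
Deviation is unprofitable when 1·δ/(1−δ) ≥ 12, i.e. δ/(1−δ) ≥ 12.
Equivalently δ ≥ 12/(12+1) = 12/13.

12/13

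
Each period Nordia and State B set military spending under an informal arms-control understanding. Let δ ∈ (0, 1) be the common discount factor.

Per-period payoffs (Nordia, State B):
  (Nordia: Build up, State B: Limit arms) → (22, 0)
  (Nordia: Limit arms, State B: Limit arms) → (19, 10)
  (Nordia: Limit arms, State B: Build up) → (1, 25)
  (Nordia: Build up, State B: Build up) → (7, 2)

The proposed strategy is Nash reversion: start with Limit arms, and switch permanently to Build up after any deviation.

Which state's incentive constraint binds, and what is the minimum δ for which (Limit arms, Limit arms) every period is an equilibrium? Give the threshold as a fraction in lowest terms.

Nordia: cooperation gives 19 each period; deviation gives 22 once then 7 forever.
  19/(1−δ) ≥ 22 + 7δ/(1−δ) ⇒ δ ≥ 3/15 = 1/5.
State B: cooperation gives 10 each period; deviation gives 25 once then 2 forever.
  δ ≥ 15/23.
Both must hold, so the binding constraint is State B's: δ ≥ 15/23.

State B; δ ≥ 15/23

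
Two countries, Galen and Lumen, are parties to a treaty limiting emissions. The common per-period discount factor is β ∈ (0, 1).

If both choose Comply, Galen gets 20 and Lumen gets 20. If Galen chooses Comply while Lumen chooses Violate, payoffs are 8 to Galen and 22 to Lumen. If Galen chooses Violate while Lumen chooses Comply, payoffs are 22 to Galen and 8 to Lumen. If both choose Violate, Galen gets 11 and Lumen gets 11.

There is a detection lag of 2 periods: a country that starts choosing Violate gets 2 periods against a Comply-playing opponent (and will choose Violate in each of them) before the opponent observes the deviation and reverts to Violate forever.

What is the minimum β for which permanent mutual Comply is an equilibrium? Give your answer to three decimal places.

0.426

Deviating for the 2 undetected periods gains 22−20 = 2 per period over cooperation, then loses 20−11 = 9 per period forever once punishment starts.
Gain: 2(1 + β + … + β^1); loss: 9·β^2/(1−β).
No profitable deviation ⇔ 2(1−β^2) ≤ 9·β^2, i.e. β^2 ≥ 2/(2+9) = 2/11.
Hence β ≥ (2/11)^(1/2) ≈ 0.426.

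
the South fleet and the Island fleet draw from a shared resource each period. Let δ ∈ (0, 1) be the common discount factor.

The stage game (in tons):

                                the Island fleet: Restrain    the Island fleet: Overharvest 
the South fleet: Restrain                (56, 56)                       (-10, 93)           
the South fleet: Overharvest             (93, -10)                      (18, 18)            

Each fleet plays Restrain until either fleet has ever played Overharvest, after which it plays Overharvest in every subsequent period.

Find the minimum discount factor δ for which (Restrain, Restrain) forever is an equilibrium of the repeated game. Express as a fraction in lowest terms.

One-period gain from deviating is 93 − 56 = 37. The loss is 56 − 18 = 38 in every subsequent period, with present value 38·δ/(1−δ).
Deviation is unprofitable when 38·δ/(1−δ) ≥ 37, i.e. δ/(1−δ) ≥ 37/38.
Equivalently δ ≥ 37/(37+38) = 37/75.

37/75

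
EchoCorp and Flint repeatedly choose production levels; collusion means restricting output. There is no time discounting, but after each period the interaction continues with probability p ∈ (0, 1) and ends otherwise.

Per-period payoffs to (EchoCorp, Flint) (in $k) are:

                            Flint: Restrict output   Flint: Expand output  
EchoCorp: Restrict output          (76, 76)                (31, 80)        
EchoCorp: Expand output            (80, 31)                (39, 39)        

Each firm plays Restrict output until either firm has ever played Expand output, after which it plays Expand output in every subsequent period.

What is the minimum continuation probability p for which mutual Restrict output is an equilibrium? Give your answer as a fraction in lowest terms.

4/41

With no time discounting, the continuation probability p plays the role of the discount factor.
Grim-trigger IC: 76/(1−p) ≥ 80 + 39p/(1−p) ⇒ p ≥ (80−76)/(80−39) = 4/41.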